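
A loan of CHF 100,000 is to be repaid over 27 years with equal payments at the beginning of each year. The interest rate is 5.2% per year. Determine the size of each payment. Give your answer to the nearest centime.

Level annuity due; solve PV = PMT × [(1 − (1+r)^−n)/r] × (1+r) for PMT.
Periodic rate r = 0.052 per year.
With n = 27: PMT = 100,000 / ([(1 − (1+r)^−n)/r] × (1+r)) = CHF 6,629.82

CHF 6,629.82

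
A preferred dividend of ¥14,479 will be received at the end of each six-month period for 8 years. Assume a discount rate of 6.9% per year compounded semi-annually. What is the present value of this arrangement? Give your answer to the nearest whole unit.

¥175,770

This is an ordinary annuity: 16 payments of ¥14,479 at the end of each six-month period.
Periodic rate r = 0.069/2 per half-year; n is counted in half-years.
PV = PMT × [(1 − (1+r)^−n)/r] = 14,479 × [1 − (1+r)^−16] / r = ¥175,770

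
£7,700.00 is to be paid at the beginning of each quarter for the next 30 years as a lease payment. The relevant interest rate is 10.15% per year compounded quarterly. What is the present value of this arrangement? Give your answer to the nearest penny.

This is an annuity due: 120 payments of £7,700.00 at the beginning of each quarter.
Periodic rate r = 0.1015/4 per quarter; n is counted in quarters.
PV = PMT × [(1 − (1+r)^−n)/r] × (1+r) = 7,700 × [1 − (1+r)^−120] / r × (1+r) = £295,765.30

£295,765.30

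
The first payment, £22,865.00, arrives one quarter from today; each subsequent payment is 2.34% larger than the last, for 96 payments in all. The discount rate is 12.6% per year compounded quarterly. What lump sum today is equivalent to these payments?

£1,498,499.50

Periodic rate r = 0.126/4 per quarter; n is counted in quarters.
Growing ordinary annuity: PV = PMT₁ × [1 − ((1+g)/(1+r))^n] / (r − g) = 22,865 × [1 − ((1+0.0234)/(1+r))^96] / (r − 0.0234) = £1,498,499.50.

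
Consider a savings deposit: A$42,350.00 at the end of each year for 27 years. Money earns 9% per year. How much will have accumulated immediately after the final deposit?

This is an ordinary annuity: 27 deposits of A$42,350.00 at the end of each year.
Periodic rate r = 0.09 per year.
FV = PMT × [((1+r)^n − 1)/r] = 42,350 × [(1+r)^27 − 1] / r = A$4,350,324.76

A$4,350,324.76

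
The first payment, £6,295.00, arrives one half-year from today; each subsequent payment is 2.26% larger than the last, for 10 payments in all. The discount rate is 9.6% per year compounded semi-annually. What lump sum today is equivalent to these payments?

Periodic rate r = 0.096/2 per half-year; n is counted in half-years.
Growing ordinary annuity: PV = PMT₁ × [1 − ((1+g)/(1+r))^n] / (r − g) = 6,295 × [1 − ((1+0.0226)/(1+r))^10] / (r − 0.0226) = £53,921.58.

£53,921.58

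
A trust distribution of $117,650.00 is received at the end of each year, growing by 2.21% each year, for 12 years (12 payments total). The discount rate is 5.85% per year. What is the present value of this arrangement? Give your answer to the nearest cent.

Periodic rate r = 0.0585 per year.
Growing ordinary annuity: PV = PMT₁ × [1 − ((1+g)/(1+r))^n] / (r − g) = 117,650 × [1 − ((1+0.0221)/(1+r))^12] / (r − 0.0221) = $1,108,307.44.

$1,108,307.44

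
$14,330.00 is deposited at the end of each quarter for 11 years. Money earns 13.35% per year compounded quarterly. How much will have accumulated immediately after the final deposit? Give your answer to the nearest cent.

This is an ordinary annuity: 44 deposits of $14,330.00 at the end of each quarter.
Periodic rate r = 0.1335/4 per quarter; n is counted in quarters.
FV = PMT × [((1+r)^n − 1)/r] = 14,330 × [(1+r)^44 − 1] / r = $1,391,069.89

$1,391,069.89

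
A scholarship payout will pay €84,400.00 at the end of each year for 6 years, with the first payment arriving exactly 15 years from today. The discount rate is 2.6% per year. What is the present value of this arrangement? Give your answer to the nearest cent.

Ordinary annuity of 6 payments, first payment at period 15.
Periodic rate r = 0.026 per year.
The ordinary-annuity PV formula values the stream one period before the first payment (period 14); discount that back 14 periods:
PV₀ = 84,400 × [1 − (1+r)^−6] / r × (1+r)^−14 = €323,468.55

€323,468.55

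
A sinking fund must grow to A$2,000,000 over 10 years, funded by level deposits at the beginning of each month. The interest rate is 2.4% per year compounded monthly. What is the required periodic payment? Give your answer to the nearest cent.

A$14,733.70

Level annuity due; solve FV = PMT × [((1+r)^n − 1)/r] × (1+r) for PMT.
Periodic rate r = 0.024/12 per month; n is counted in months.
With n = 120: PMT = 2,000,000 / ([((1+r)^n − 1)/r] × (1+r)) = A$14,733.70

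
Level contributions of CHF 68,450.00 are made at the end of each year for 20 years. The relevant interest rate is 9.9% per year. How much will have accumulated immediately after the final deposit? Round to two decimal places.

CHF 3,876,228.37

This is an ordinary annuity: 20 deposits of CHF 68,450.00 at the end of each year.
Periodic rate r = 0.099 per year.
FV = PMT × [((1+r)^n − 1)/r] = 68,450 × [(1+r)^20 − 1] / r = CHF 3,876,228.37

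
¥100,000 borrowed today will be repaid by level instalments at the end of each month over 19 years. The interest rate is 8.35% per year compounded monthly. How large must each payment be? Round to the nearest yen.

Level ordinary annuity; solve PV = PMT × [(1 − (1+r)^−n)/r] for PMT.
Periodic rate r = 0.0835/12 per month; n is counted in months.
With n = 228: PMT = 100,000 / ([(1 − (1+r)^−n)/r]) = ¥876

¥876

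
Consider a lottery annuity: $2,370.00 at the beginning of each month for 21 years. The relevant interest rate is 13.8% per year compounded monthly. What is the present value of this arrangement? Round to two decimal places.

This is an annuity due: 252 payments of $2,370.00 at the beginning of each month.
Periodic rate r = 0.138/12 per month; n is counted in months.
PV = PMT × [(1 − (1+r)^−n)/r] × (1+r) = 2,370 × [1 − (1+r)^−252] / r × (1+r) = $196,772.38

$196,772.38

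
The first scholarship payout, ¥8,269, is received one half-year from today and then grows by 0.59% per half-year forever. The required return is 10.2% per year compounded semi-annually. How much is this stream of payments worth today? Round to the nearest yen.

¥183,348

Periodic rate r = 0.102/2 per half-year.
Growing perpetuity (Gordon): PV = PMT₁ / (r − g) = 8,269 / (r − 0.0059) = ¥183,348.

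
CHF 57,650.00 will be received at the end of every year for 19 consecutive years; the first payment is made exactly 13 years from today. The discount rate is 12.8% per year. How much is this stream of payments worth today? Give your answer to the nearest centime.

Ordinary annuity of 19 payments, first payment at period 13.
Periodic rate r = 0.128 per year.
The ordinary-annuity PV formula values the stream one period before the first payment (period 12); discount that back 12 periods:
PV₀ = 57,650 × [1 − (1+r)^−19] / r × (1+r)^−12 = CHF 95,375.43

CHF 95,375.43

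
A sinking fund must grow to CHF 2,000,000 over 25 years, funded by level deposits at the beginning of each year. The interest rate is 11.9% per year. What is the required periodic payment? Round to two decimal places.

CHF 13,612.47

Level annuity due; solve FV = PMT × [((1+r)^n − 1)/r] × (1+r) for PMT.
Periodic rate r = 0.119 per year.
With n = 25: PMT = 2,000,000 / ([((1+r)^n − 1)/r] × (1+r)) = CHF 13,612.47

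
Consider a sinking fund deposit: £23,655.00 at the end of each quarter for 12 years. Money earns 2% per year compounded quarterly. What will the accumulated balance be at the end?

This is an ordinary annuity: 48 deposits of £23,655.00 at the end of each quarter.
Periodic rate r = 0.02/4 per quarter; n is counted in quarters.
FV = PMT × [((1+r)^n − 1)/r] = 23,655 × [(1+r)^48 − 1] / r = £1,279,684.22

£1,279,684.22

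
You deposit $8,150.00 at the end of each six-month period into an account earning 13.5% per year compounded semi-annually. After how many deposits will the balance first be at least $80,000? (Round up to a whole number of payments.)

Periodic rate r = 0.135/2 per half-year; n is counted in half-years.
Ordinary annuity FV: 80,000 = 8,150 × [((1+r)^n − 1)/r].
(1+r)^n = 1 + 80,000 × r / 8,150, so n = ln(1 + 80,000·r/8,150) / ln(1+r) = 7.78.
Round up to a whole number of payments: n = 8.

8 payments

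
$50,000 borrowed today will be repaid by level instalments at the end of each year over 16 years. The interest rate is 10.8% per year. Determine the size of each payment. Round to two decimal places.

$6,698.13

Level ordinary annuity; solve PV = PMT × [(1 − (1+r)^−n)/r] for PMT.
Periodic rate r = 0.108 per year.
With n = 16: PMT = 50,000 / ([(1 − (1+r)^−n)/r]) = $6,698.13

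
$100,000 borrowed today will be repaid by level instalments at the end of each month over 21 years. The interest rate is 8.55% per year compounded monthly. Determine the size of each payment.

Level ordinary annuity; solve PV = PMT × [(1 − (1+r)^−n)/r] for PMT.
Periodic rate r = 0.0855/12 per month; n is counted in months.
With n = 252: PMT = 100,000 / ([(1 − (1+r)^−n)/r]) = $855.45

$855.45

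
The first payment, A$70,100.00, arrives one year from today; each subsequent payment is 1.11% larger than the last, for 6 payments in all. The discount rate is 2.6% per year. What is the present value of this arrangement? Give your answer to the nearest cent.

Periodic rate r = 0.026 per year.
Growing ordinary annuity: PV = PMT₁ × [1 − ((1+g)/(1+r))^n] / (r − g) = 70,100 × [1 − ((1+0.0111)/(1+r))^6] / (r − 0.0111) = A$395,343.24.

A$395,343.24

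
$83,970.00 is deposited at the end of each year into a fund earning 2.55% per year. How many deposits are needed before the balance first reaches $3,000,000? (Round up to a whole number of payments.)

Periodic rate r = 0.0255 per year.
Ordinary annuity FV: 3,000,000 = 83,970 × [((1+r)^n − 1)/r].
(1+r)^n = 1 + 3,000,000 × r / 83,970, so n = ln(1 + 3,000,000·r/83,970) / ln(1+r) = 25.72.
Round up to a whole number of payments: n = 26.

26 payments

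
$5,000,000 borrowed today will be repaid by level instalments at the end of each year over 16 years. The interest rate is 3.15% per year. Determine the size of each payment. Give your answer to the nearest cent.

Level ordinary annuity; solve PV = PMT × [(1 − (1+r)^−n)/r] for PMT.
Periodic rate r = 0.0315 per year.
With n = 16: PMT = 5,000,000 / ([(1 − (1+r)^−n)/r]) = $402,632.81

$402,632.81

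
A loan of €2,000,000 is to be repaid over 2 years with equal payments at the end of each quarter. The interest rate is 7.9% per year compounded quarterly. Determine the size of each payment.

€272,725.51

Level ordinary annuity; solve PV = PMT × [(1 − (1+r)^−n)/r] for PMT.
Periodic rate r = 0.079/4 per quarter; n is counted in quarters.
With n = 8: PMT = 2,000,000 / ([(1 − (1+r)^−n)/r]) = €272,725.51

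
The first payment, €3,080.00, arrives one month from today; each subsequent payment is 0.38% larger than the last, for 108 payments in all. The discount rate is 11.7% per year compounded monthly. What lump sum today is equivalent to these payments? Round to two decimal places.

Periodic rate r = 0.117/12 per month; n is counted in months.
Growing ordinary annuity: PV = PMT₁ × [1 − ((1+g)/(1+r))^n] / (r − g) = 3,080 × [1 − ((1+0.0038)/(1+r))^108] / (r − 0.0038) = €244,225.13.

€244,225.13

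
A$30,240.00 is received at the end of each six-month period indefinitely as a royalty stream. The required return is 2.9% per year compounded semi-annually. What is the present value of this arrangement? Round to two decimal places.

Periodic rate r = 0.029/2 per half-year.
Level perpetuity: PV = PMT / r = 30,240 / (0.029/2) = A$2,085,517.24.

A$2,085,517.24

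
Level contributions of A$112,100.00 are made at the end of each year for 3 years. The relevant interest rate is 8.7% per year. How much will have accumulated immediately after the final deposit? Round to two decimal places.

This is an ordinary annuity: 3 deposits of A$112,100.00 at the end of each year.
Periodic rate r = 0.087 per year.
FV = PMT × [((1+r)^n − 1)/r] = 112,100 × [(1+r)^3 − 1] / r = A$366,406.58

A$366,406.58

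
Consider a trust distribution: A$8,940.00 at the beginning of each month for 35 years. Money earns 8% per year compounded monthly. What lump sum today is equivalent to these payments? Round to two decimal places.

A$1,267,083.72

This is an annuity due: 420 payments of A$8,940.00 at the beginning of each month.
Periodic rate r = 0.08/12 per month; n is counted in months.
PV = PMT × [(1 − (1+r)^−n)/r] × (1+r) = 8,940 × [1 − (1+r)^−420] / r × (1+r) = A$1,267,083.72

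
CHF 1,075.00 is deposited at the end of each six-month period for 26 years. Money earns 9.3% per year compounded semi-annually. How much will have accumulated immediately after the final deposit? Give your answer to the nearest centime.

This is an ordinary annuity: 52 deposits of CHF 1,075.00 at the end of each six-month period.
Periodic rate r = 0.093/2 per half-year; n is counted in half-years.
FV = PMT × [((1+r)^n − 1)/r] = 1,075 × [(1+r)^52 − 1] / r = CHF 222,576.32

CHF 222,576.32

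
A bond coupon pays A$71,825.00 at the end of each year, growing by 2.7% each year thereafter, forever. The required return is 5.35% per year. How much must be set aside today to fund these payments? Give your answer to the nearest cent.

A$2,710,377.36

Periodic rate r = 0.0535 per year.
Growing perpetuity (Gordon): PV = PMT₁ / (r − g) = 71,825 / (r − 0.027) = A$2,710,377.36.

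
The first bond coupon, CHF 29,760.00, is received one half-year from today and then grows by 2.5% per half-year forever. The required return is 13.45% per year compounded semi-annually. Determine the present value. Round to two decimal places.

Periodic rate r = 0.1345/2 per half-year.
Growing perpetuity (Gordon): PV = PMT₁ / (r − g) = 29,760 / (r − 0.025) = CHF 704,378.70.

CHF 704,378.70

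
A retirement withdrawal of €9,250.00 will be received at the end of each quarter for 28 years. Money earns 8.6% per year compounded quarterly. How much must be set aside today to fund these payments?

This is an ordinary annuity: 112 payments of €9,250.00 at the end of each quarter.
Periodic rate r = 0.086/4 per quarter; n is counted in quarters.
PV = PMT × [(1 − (1+r)^−n)/r] = 9,250 × [1 − (1+r)^−112] / r = €390,512.88

€390,512.88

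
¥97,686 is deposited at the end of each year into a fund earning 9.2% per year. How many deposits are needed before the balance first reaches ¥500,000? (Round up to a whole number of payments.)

5 payments

Periodic rate r = 0.092 per year.
Ordinary annuity FV: 500,000 = 97,686 × [((1+r)^n − 1)/r].
(1+r)^n = 1 + 500,000 × r / 97,686, so n = ln(1 + 500,000·r/97,686) / ln(1+r) = 4.38.
Round up to a whole number of payments: n = 5.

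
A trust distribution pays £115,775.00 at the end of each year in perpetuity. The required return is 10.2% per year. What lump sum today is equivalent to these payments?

£1,135,049.02

Periodic rate r = 0.102 per year.
Level perpetuity: PV = PMT / r = 115,775 / (0.102) = £1,135,049.02.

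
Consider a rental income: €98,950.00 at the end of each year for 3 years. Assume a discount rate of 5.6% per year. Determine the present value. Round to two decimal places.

This is an ordinary annuity: 3 payments of €98,950.00 at the end of each year.
Periodic rate r = 0.056 per year.
PV = PMT × [(1 − (1+r)^−n)/r] = 98,950 × [1 − (1+r)^−3] / r = €266,464.23

€266,464.23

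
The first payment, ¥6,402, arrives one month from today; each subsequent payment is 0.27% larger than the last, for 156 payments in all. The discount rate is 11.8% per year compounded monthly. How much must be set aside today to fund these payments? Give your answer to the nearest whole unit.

¥600,482

Periodic rate r = 0.118/12 per month; n is counted in months.
Growing ordinary annuity: PV = PMT₁ × [1 − ((1+g)/(1+r))^n] / (r − g) = 6,402 × [1 − ((1+0.0027)/(1+r))^156] / (r − 0.0027) = ¥600,482.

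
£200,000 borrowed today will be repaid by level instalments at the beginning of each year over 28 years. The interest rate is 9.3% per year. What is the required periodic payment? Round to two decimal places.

Level annuity due; solve PV = PMT × [(1 − (1+r)^−n)/r] × (1+r) for PMT.
Periodic rate r = 0.093 per year.
With n = 28: PMT = 200,000 / ([(1 − (1+r)^−n)/r] × (1+r)) = £18,555.96

£18,555.96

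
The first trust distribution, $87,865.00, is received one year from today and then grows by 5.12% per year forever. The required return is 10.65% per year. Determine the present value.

$1,588,878.84

Periodic rate r = 0.1065 per year.
Growing perpetuity (Gordon): PV = PMT₁ / (r − g) = 87,865 / (r − 0.0512) = $1,588,878.84.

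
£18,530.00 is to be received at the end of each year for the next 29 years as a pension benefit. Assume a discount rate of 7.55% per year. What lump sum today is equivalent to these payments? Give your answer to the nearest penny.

£215,698.30

This is an ordinary annuity: 29 payments of £18,530.00 at the end of each year.
Periodic rate r = 0.0755 per year.
PV = PMT × [(1 − (1+r)^−n)/r] = 18,530 × [1 − (1+r)^−29] / r = £215,698.30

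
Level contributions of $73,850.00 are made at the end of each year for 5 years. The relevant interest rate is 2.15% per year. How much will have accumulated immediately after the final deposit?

This is an ordinary annuity: 5 deposits of $73,850.00 at the end of each year.
Periodic rate r = 0.0215 per year.
FV = PMT × [((1+r)^n − 1)/r] = 73,850 × [(1+r)^5 − 1] / r = $385,472.81

$385,472.81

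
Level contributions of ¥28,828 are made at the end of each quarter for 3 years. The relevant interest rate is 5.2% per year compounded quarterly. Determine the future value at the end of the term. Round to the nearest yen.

¥371,774

This is an ordinary annuity: 12 deposits of ¥28,828 at the end of each quarter.
Periodic rate r = 0.052/4 per quarter; n is counted in quarters.
FV = PMT × [((1+r)^n − 1)/r] = 28,828 × [(1+r)^12 − 1] / r = ¥371,774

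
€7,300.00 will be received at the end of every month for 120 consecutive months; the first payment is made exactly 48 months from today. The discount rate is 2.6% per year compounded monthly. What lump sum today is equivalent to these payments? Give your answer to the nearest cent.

Ordinary annuity of 120 payments, first payment at period 48.
Periodic rate r = 0.026/12 per month; n is counted in months.
The ordinary-annuity PV formula values the stream one period before the first payment (period 47); discount that back 47 periods:
PV₀ = 7,300 × [1 − (1+r)^−120] / r × (1+r)^−47 = €696,111.74

€696,111.74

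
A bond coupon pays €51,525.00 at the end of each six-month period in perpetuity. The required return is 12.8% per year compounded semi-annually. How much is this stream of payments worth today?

€805,078.12

Periodic rate r = 0.128/2 per half-year.
Level perpetuity: PV = PMT / r = 51,525 / (0.128/2) = €805,078.12.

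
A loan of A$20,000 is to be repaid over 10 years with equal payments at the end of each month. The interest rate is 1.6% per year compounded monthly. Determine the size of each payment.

Level ordinary annuity; solve PV = PMT × [(1 − (1+r)^−n)/r] for PMT.
Periodic rate r = 0.016/12 per month; n is counted in months.
With n = 120: PMT = 20,000 / ([(1 − (1+r)^−n)/r]) = A$180.47

A$180.47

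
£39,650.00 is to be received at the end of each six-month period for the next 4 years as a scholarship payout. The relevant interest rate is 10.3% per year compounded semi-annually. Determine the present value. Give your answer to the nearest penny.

This is an ordinary annuity: 8 payments of £39,650.00 at the end of each six-month period.
Periodic rate r = 0.103/2 per half-year; n is counted in half-years.
PV = PMT × [(1 − (1+r)^−n)/r] = 39,650 × [1 − (1+r)^−8] / r = £254,719.65

£254,719.65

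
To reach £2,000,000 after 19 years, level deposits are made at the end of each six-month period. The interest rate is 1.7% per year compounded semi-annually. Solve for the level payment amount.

£44,809.81

Level ordinary annuity; solve FV = PMT × [((1+r)^n − 1)/r] for PMT.
Periodic rate r = 0.017/2 per half-year; n is counted in half-years.
With n = 38: PMT = 2,000,000 / ([((1+r)^n − 1)/r]) = £44,809.81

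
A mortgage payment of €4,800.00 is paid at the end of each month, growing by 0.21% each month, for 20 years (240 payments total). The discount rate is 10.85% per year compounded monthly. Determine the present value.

€559,575.50

Periodic rate r = 0.1085/12 per month; n is counted in months.
Growing ordinary annuity: PV = PMT₁ × [1 − ((1+g)/(1+r))^n] / (r − g) = 4,800 × [1 − ((1+0.0021)/(1+r))^240] / (r − 0.0021) = €559,575.50.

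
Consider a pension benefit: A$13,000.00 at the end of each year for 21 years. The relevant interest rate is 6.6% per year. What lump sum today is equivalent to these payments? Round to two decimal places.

This is an ordinary annuity: 21 payments of A$13,000.00 at the end of each year.
Periodic rate r = 0.066 per year.
PV = PMT × [(1 − (1+r)^−n)/r] = 13,000 × [1 − (1+r)^−21] / r = A$145,506.34

A$145,506.34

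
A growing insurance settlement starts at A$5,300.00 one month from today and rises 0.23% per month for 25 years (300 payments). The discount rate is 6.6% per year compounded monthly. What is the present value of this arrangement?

Periodic rate r = 0.066/12 per month; n is counted in months.
Growing ordinary annuity: PV = PMT₁ × [1 − ((1+g)/(1+r))^n] / (r − g) = 5,300 × [1 − ((1+0.0023)/(1+r))^300] / (r − 0.0023) = A$1,019,714.66.

A$1,019,714.66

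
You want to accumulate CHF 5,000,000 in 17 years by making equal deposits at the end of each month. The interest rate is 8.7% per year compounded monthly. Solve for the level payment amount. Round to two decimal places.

CHF 10,772.01

Level ordinary annuity; solve FV = PMT × [((1+r)^n − 1)/r] for PMT.
Periodic rate r = 0.087/12 per month; n is counted in months.
With n = 204: PMT = 5,000,000 / ([((1+r)^n − 1)/r]) = CHF 10,772.01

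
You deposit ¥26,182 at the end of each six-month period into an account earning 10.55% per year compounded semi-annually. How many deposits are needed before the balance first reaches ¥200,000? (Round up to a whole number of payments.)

Periodic rate r = 0.1055/2 per half-year; n is counted in half-years.
Ordinary annuity FV: 200,000 = 26,182 × [((1+r)^n − 1)/r].
(1+r)^n = 1 + 200,000 × r / 26,182, so n = ln(1 + 200,000·r/26,182) / ln(1+r) = 6.59.
Round up to a whole number of payments: n = 7.

7 payments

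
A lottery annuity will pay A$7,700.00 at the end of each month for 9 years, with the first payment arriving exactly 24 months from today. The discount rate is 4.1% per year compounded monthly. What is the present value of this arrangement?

Ordinary annuity of 108 payments, first payment at period 24.
Periodic rate r = 0.041/12 per month; n is counted in months.
The ordinary-annuity PV formula values the stream one period before the first payment (period 23); discount that back 23 periods:
PV₀ = 7,700 × [1 − (1+r)^−108] / r × (1+r)^−23 = A$642,045.00

A$642,045.00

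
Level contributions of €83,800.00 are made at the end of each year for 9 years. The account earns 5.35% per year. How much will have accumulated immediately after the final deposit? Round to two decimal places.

€937,453.28

This is an ordinary annuity: 9 deposits of €83,800.00 at the end of each year.
Periodic rate r = 0.0535 per year.
FV = PMT × [((1+r)^n − 1)/r] = 83,800 × [(1+r)^9 − 1] / r = €937,453.28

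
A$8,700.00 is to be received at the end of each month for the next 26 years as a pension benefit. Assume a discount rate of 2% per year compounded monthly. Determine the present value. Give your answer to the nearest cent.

This is an ordinary annuity: 312 payments of A$8,700.00 at the end of each month.
Periodic rate r = 0.02/12 per month; n is counted in months.
PV = PMT × [(1 − (1+r)^−n)/r] = 8,700 × [1 − (1+r)^−312] / r = A$2,115,259.14

A$2,115,259.14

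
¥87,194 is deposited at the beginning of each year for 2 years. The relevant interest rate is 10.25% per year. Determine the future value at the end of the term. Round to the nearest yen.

¥202,116

This is an annuity due: 2 deposits of ¥87,194 at the beginning of each year.
Periodic rate r = 0.1025 per year.
FV = PMT × [((1+r)^n − 1)/r] × (1+r) = 87,194 × [(1+r)^2 − 1] / r × (1+r) = ¥202,116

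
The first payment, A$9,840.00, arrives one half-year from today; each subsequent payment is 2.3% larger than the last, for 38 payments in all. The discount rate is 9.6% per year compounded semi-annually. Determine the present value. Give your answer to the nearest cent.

Periodic rate r = 0.096/2 per half-year; n is counted in half-years.
Growing ordinary annuity: PV = PMT₁ × [1 − ((1+g)/(1+r))^n] / (r − g) = 9,840 × [1 − ((1+0.023)/(1+r))^38] / (r − 0.023) = A$236,346.46.

A$236,346.46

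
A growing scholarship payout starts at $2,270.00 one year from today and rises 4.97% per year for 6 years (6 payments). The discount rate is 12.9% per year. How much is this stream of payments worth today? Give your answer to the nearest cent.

$10,133.63

Periodic rate r = 0.129 per year.
Growing ordinary annuity: PV = PMT₁ × [1 − ((1+g)/(1+r))^n] / (r − g) = 2,270 × [1 − ((1+0.0497)/(1+r))^6] / (r − 0.0497) = $10,133.63.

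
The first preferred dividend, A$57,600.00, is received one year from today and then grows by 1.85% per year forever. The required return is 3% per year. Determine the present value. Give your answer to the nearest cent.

A$5,008,695.65

Periodic rate r = 0.03 per year.
Growing perpetuity (Gordon): PV = PMT₁ / (r − g) = 57,600 / (r − 0.0185) = A$5,008,695.65.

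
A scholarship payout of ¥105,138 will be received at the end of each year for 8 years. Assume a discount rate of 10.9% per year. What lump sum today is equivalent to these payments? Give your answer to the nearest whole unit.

¥542,988

This is an ordinary annuity: 8 payments of ¥105,138 at the end of each year.
Periodic rate r = 0.109 per year.
PV = PMT × [(1 − (1+r)^−n)/r] = 105,138 × [1 − (1+r)^−8] / r = ¥542,988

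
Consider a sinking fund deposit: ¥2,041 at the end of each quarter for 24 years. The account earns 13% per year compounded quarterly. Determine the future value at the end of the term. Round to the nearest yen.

This is an ordinary annuity: 96 deposits of ¥2,041 at the end of each quarter.
Periodic rate r = 0.13/4 per quarter; n is counted in quarters.
FV = PMT × [((1+r)^n − 1)/r] = 2,041 × [(1+r)^96 − 1] / r = ¥1,290,535

¥1,290,535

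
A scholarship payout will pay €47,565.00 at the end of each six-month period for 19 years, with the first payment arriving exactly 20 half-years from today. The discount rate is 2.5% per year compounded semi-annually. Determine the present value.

€1,130,796.56

Ordinary annuity of 38 payments, first payment at period 20.
Periodic rate r = 0.025/2 per half-year; n is counted in half-years.
The ordinary-annuity PV formula values the stream one period before the first payment (period 19); discount that back 19 periods:
PV₀ = 47,565 × [1 − (1+r)^−38] / r × (1+r)^−19 = €1,130,796.56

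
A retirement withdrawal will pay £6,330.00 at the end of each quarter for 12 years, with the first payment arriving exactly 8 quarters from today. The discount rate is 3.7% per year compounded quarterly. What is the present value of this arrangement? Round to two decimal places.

£229,198.29

Ordinary annuity of 48 payments, first payment at period 8.
Periodic rate r = 0.037/4 per quarter; n is counted in quarters.
The ordinary-annuity PV formula values the stream one period before the first payment (period 7); discount that back 7 periods:
PV₀ = 6,330 × [1 − (1+r)^−48] / r × (1+r)^−7 = £229,198.29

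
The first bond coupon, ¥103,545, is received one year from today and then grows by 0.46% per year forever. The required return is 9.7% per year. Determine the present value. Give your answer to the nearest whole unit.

¥1,120,617

Periodic rate r = 0.097 per year.
Growing perpetuity (Gordon): PV = PMT₁ / (r − g) = 103,545 / (r − 0.0046) = ¥1,120,617.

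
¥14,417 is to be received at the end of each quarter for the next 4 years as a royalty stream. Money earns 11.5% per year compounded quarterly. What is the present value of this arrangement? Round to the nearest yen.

This is an ordinary annuity: 16 payments of ¥14,417 at the end of each quarter.
Periodic rate r = 0.115/4 per quarter; n is counted in quarters.
PV = PMT × [(1 − (1+r)^−n)/r] = 14,417 × [1 − (1+r)^−16] / r = ¥182,836

¥182,836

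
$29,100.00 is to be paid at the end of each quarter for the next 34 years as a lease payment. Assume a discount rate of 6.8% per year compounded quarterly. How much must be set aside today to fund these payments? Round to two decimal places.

$1,538,864.91

This is an ordinary annuity: 136 payments of $29,100.00 at the end of each quarter.
Periodic rate r = 0.068/4 per quarter; n is counted in quarters.
PV = PMT × [(1 − (1+r)^−n)/r] = 29,100 × [1 − (1+r)^−136] / r = $1,538,864.91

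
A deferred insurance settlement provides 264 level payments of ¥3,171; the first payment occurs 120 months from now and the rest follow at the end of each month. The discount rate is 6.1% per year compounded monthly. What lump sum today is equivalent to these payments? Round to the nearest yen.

Ordinary annuity of 264 payments, first payment at period 120.
Periodic rate r = 0.061/12 per month; n is counted in months.
The ordinary-annuity PV formula values the stream one period before the first payment (period 119); discount that back 119 periods:
PV₀ = 3,171 × [1 − (1+r)^−264] / r × (1+r)^−119 = ¥251,729

¥251,729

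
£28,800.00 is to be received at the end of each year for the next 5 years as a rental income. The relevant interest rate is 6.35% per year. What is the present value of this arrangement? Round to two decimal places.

This is an ordinary annuity: 5 payments of £28,800.00 at the end of each year.
Periodic rate r = 0.0635 per year.
PV = PMT × [(1 − (1+r)^−n)/r] = 28,800 × [1 − (1+r)^−5] / r = £120,169.64

£120,169.64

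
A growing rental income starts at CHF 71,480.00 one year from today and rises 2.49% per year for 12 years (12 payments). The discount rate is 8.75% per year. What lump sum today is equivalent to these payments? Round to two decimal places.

Periodic rate r = 0.0875 per year.
Growing ordinary annuity: PV = PMT₁ × [1 − ((1+g)/(1+r))^n] / (r − g) = 71,480 × [1 − ((1+0.0249)/(1+r))^12] / (r − 0.0249) = CHF 581,273.89.

CHF 581,273.89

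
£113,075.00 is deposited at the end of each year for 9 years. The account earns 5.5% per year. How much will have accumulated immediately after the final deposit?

£1,272,801.54

This is an ordinary annuity: 9 deposits of £113,075.00 at the end of each year.
Periodic rate r = 0.055 per year.
FV = PMT × [((1+r)^n − 1)/r] = 113,075 × [(1+r)^9 − 1] / r = £1,272,801.54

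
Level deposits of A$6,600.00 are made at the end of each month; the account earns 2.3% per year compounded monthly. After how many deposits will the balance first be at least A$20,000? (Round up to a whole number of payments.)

Periodic rate r = 0.023/12 per month; n is counted in months.
Ordinary annuity FV: 20,000 = 6,600 × [((1+r)^n − 1)/r].
(1+r)^n = 1 + 20,000 × r / 6,600, so n = ln(1 + 20,000·r/6,600) / ln(1+r) = 3.02.
Round up to a whole number of payments: n = 4.

4 payments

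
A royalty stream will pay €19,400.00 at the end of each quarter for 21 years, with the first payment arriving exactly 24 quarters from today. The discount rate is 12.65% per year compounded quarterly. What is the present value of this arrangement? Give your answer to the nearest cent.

Ordinary annuity of 84 payments, first payment at period 24.
Periodic rate r = 0.1265/4 per quarter; n is counted in quarters.
The ordinary-annuity PV formula values the stream one period before the first payment (period 23); discount that back 23 periods:
PV₀ = 19,400 × [1 − (1+r)^−84] / r × (1+r)^−23 = €277,831.76

€277,831.76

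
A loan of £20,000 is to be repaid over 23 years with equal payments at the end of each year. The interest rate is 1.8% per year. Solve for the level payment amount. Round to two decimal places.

Level ordinary annuity; solve PV = PMT × [(1 − (1+r)^−n)/r] for PMT.
Periodic rate r = 0.018 per year.
With n = 23: PMT = 20,000 / ([(1 − (1+r)^−n)/r]) = £1,069.64

£1,069.64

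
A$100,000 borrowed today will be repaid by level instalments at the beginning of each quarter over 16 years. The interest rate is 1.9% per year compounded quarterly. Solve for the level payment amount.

Level annuity due; solve PV = PMT × [(1 − (1+r)^−n)/r] × (1+r) for PMT.
Periodic rate r = 0.019/4 per quarter; n is counted in quarters.
With n = 64: PMT = 100,000 / ([(1 − (1+r)^−n)/r] × (1+r)) = A$1,807.11

A$1,807.11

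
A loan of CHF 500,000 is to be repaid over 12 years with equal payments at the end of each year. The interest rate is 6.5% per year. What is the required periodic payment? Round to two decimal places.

CHF 61,284.08

Level ordinary annuity; solve PV = PMT × [(1 − (1+r)^−n)/r] for PMT.
Periodic rate r = 0.065 per year.
With n = 12: PMT = 500,000 / ([(1 − (1+r)^−n)/r]) = CHF 61,284.08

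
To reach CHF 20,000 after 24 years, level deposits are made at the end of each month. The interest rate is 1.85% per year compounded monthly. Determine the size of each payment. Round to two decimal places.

CHF 55.22

Level ordinary annuity; solve FV = PMT × [((1+r)^n − 1)/r] for PMT.
Periodic rate r = 0.0185/12 per month; n is counted in months.
With n = 288: PMT = 20,000 / ([((1+r)^n − 1)/r]) = CHF 55.22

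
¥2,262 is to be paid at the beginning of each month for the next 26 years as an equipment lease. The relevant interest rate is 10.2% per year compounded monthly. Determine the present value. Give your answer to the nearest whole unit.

This is an annuity due: 312 payments of ¥2,262 at the beginning of each month.
Periodic rate r = 0.102/12 per month; n is counted in months.
PV = PMT × [(1 − (1+r)^−n)/r] × (1+r) = 2,262 × [1 − (1+r)^−312] / r × (1+r) = ¥249,243

¥249,243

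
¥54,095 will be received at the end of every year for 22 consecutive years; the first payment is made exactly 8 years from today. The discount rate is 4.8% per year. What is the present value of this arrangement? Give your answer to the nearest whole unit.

Ordinary annuity of 22 payments, first payment at period 8.
Periodic rate r = 0.048 per year.
The ordinary-annuity PV formula values the stream one period before the first payment (period 7); discount that back 7 periods:
PV₀ = 54,095 × [1 − (1+r)^−22] / r × (1+r)^−7 = ¥522,324

¥522,324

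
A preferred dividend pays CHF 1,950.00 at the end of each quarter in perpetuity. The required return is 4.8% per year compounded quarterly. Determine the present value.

CHF 162,500.00

Periodic rate r = 0.048/4 per quarter.
Level perpetuity: PV = PMT / r = 1,950 / (0.048/4) = CHF 162,500.00.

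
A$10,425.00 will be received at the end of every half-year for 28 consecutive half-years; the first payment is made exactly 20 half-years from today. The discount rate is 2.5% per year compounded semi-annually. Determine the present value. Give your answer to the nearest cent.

A$193,501.73

Ordinary annuity of 28 payments, first payment at period 20.
Periodic rate r = 0.025/2 per half-year; n is counted in half-years.
The ordinary-annuity PV formula values the stream one period before the first payment (period 19); discount that back 19 periods:
PV₀ = 10,425 × [1 − (1+r)^−28] / r × (1+r)^−19 = A$193,501.73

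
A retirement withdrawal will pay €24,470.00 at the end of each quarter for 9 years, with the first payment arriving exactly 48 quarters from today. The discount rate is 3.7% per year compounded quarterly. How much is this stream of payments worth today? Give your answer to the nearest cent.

€484,175.34

Ordinary annuity of 36 payments, first payment at period 48.
Periodic rate r = 0.037/4 per quarter; n is counted in quarters.
The ordinary-annuity PV formula values the stream one period before the first payment (period 47); discount that back 47 periods:
PV₀ = 24,470 × [1 − (1+r)^−36] / r × (1+r)^−47 = €484,175.34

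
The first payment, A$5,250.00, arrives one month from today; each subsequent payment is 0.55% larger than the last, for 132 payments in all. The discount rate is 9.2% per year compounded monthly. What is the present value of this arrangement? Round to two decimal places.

Periodic rate r = 0.092/12 per month; n is counted in months.
Growing ordinary annuity: PV = PMT₁ × [1 − ((1+g)/(1+r))^n] / (r − g) = 5,250 × [1 − ((1+0.0055)/(1+r))^132] / (r − 0.0055) = A$599,301.80.

A$599,301.80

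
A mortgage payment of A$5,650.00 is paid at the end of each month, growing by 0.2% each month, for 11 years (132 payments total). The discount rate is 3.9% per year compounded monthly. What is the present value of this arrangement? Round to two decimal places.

Periodic rate r = 0.039/12 per month; n is counted in months.
Growing ordinary annuity: PV = PMT₁ × [1 − ((1+g)/(1+r))^n] / (r − g) = 5,650 × [1 − ((1+0.002)/(1+r))^132] / (r − 0.002) = A$685,864.58.

A$685,864.58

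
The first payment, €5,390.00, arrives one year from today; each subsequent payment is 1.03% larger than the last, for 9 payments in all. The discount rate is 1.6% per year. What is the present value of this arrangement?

Periodic rate r = 0.016 per year.
Growing ordinary annuity: PV = PMT₁ × [1 − ((1+g)/(1+r))^n] / (r − g) = 5,390 × [1 − ((1+0.0103)/(1+r))^9] / (r − 0.0103) = €46,688.50.

€46,688.50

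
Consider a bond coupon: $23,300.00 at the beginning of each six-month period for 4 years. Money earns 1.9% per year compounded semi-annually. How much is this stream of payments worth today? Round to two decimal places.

$180,374.73

This is an annuity due: 8 payments of $23,300.00 at the beginning of each six-month period.
Periodic rate r = 0.019/2 per half-year; n is counted in half-years.
PV = PMT × [(1 − (1+r)^−n)/r] × (1+r) = 23,300 × [1 − (1+r)^−8] / r × (1+r) = $180,374.73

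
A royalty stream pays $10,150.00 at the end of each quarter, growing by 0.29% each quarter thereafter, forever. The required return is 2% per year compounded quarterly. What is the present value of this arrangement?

$4,833,333.33

Periodic rate r = 0.02/4 per quarter.
Growing perpetuity (Gordon): PV = PMT₁ / (r − g) = 10,150 / (r − 0.0029) = $4,833,333.33.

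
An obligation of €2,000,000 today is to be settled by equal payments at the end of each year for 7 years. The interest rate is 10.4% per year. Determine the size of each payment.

€416,236.30

Level ordinary annuity; solve PV = PMT × [(1 − (1+r)^−n)/r] for PMT.
Periodic rate r = 0.104 per year.
With n = 7: PMT = 2,000,000 / ([(1 − (1+r)^−n)/r]) = €416,236.30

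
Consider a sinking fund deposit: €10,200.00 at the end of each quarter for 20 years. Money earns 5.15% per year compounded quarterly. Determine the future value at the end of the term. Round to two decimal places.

€1,412,322.75

This is an ordinary annuity: 80 deposits of €10,200.00 at the end of each quarter.
Periodic rate r = 0.0515/4 per quarter; n is counted in quarters.
FV = PMT × [((1+r)^n − 1)/r] = 10,200 × [(1+r)^80 − 1] / r = €1,412,322.75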